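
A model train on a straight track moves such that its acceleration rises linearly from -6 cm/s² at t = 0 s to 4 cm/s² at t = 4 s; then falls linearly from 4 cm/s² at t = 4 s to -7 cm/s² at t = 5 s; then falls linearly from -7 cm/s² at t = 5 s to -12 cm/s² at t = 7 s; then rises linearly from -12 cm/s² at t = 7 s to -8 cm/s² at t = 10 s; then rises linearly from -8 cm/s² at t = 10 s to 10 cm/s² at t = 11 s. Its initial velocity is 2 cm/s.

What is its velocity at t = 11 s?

-51.5 cm/s

Δv equals the area under the a-t graph; then v = v₀ + Δv.
0–4 s: ½(-6 + 4)(4) = -4 cm/s
4–5 s: ½(4 + -7)(1) = -1.5 cm/s
5–7 s: ½(-7 + -12)(2) = -19 cm/s
7–10 s: ½(-12 + -8)(3) = -30 cm/s
10–11 s: ½(-8 + 10)(1) = 1 cm/s
Δv = -53.5 cm/s, so v(11) = 2 + (-53.5) = -51.5 cm/s.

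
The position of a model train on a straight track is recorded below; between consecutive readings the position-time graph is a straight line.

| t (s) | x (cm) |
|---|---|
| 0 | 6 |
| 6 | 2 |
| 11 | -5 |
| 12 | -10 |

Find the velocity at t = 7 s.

Velocity is the slope of the x-t graph on 6–11 s: (-5 − 2)/(11 − 6) = -1.4 cm/s.

-1.4 cm/s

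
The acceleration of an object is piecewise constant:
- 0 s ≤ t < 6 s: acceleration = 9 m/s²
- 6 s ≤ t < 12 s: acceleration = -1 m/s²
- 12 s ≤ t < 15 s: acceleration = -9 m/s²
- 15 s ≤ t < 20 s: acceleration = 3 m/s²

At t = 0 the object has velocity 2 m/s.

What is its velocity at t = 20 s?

38 m/s

Δv equals the area under the a-t graph; then v = v₀ + Δv.
0–6 s: 9 × 6 = 54 m/s
6–12 s: -1 × 6 = -6 m/s
12–15 s: -9 × 3 = -27 m/s
15–20 s: 3 × 5 = 15 m/s
Δv = 36 m/s, so v(20) = 2 + (36) = 38 m/s.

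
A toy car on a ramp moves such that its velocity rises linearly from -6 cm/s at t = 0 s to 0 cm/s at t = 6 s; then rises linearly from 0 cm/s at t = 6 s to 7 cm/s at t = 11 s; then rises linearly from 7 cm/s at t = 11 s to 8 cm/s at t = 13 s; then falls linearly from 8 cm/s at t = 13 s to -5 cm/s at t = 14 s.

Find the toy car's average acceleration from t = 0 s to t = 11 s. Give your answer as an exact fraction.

Average acceleration = Δv/Δt = (7 − -6)/(11 − 0) = 13/11 cm/s².

13/11 cm/s²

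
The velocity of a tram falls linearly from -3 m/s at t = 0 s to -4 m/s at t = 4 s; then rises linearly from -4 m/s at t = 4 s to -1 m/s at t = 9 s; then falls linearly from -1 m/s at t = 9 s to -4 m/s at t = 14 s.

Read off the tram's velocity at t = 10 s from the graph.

On 9–14 s the graph is linear from -1 to -4 m/s: v(10) = -1 + (-4 − -1)·(10 − 9)/(14 − 9) = -1.6 m/s.

-1.6 m/s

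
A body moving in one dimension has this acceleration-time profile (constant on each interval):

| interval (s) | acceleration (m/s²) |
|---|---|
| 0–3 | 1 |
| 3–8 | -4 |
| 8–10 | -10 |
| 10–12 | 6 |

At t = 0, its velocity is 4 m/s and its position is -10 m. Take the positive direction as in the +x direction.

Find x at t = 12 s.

-108.5 m

On each constant-a segment, Δv = aΔt and Δx = v₀Δt + ½aΔt²; chain segment to segment.
0–3 s: v starts 4 m/s; Δx = 4·3 + ½·1·3² = 16.5 m; v ends 7 m/s.
3–8 s: v starts 7 m/s; Δx = 7·5 + ½·-4·5² = -15 m; v ends -13 m/s.
8–10 s: v starts -13 m/s; Δx = -13·2 + ½·-10·2² = -46 m; v ends -33 m/s.
10–12 s: v starts -33 m/s; Δx = -33·2 + ½·6·2² = -54 m; v ends -21 m/s.
x(12) = -10 + Σ Δx = -108.5 m.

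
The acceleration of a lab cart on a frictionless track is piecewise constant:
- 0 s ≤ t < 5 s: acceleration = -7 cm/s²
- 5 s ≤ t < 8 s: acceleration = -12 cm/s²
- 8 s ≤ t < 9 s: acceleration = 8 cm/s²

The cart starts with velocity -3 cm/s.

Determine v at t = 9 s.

Δv equals the area under the a-t graph; then v = v₀ + Δv.
0–5 s: -7 × 5 = -35 cm/s
5–8 s: -12 × 3 = -36 cm/s
8–9 s: 8 × 1 = 8 cm/s
Δv = -63 cm/s, so v(9) = -3 + (-63) = -66 cm/s.

-66 cm/s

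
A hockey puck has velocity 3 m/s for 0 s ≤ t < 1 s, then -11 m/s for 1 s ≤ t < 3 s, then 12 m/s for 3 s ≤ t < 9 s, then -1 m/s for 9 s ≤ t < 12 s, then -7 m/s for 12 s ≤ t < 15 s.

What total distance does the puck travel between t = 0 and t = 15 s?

121 m

Total distance travelled is ∫|v| dt — sum the magnitudes of each area piece.
0–1 s: |3| × 1 = 3 m
1–3 s: |-11| × 2 = 22 m
3–9 s: |12| × 6 = 72 m
9–12 s: |-1| × 3 = 3 m
12–15 s: |-7| × 3 = 21 m
Total distance = 121 m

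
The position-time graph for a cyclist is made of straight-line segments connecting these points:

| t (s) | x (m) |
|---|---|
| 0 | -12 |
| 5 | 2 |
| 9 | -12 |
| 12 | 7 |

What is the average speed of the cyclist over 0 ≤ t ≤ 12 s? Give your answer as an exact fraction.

47/12 m/s

Average speed = (total path length)/(elapsed time); on a piecewise-linear x-t graph the path length is Σ|Δx|.
0–5 s: |Δx| = |2 − -12| = 14 m
5–9 s: |Δx| = |-12 − 2| = 14 m
9–12 s: |Δx| = |7 − -12| = 19 m
Total path = 47 m; average speed = 47/12 = 47/12 m/s.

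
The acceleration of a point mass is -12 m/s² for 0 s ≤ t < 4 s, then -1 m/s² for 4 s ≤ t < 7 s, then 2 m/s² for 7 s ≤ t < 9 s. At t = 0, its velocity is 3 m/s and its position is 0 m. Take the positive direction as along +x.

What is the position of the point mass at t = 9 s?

On each constant-a segment, Δv = aΔt and Δx = v₀Δt + ½aΔt²; chain segment to segment.
0–4 s: v starts 3 m/s; Δx = 3·4 + ½·-12·4² = -84 m; v ends -45 m/s.
4–7 s: v starts -45 m/s; Δx = -45·3 + ½·-1·3² = -139.5 m; v ends -48 m/s.
7–9 s: v starts -48 m/s; Δx = -48·2 + ½·2·2² = -92 m; v ends -44 m/s.
x(9) = 0 + Σ Δx = -315.5 m.

-315.5 m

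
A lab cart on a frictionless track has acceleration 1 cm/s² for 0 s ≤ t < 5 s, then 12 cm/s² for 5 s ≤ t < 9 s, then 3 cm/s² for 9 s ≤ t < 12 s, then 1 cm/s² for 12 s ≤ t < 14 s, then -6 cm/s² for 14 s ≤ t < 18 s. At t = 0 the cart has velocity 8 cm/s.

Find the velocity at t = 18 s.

48 cm/s

Δv equals the area under the a-t graph; then v = v₀ + Δv.
0–5 s: 1 × 5 = 5 cm/s
5–9 s: 12 × 4 = 48 cm/s
9–12 s: 3 × 3 = 9 cm/s
12–14 s: 1 × 2 = 2 cm/s
14–18 s: -6 × 4 = -24 cm/s
Δv = 40 cm/s, so v(18) = 8 + (40) = 48 cm/s.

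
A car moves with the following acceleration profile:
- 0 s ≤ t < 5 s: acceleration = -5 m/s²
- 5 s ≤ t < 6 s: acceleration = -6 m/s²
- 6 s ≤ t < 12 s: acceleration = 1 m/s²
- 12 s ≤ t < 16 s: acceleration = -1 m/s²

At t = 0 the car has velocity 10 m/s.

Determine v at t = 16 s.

-19 m/s

Δv equals the area under the a-t graph; then v = v₀ + Δv.
0–5 s: -5 × 5 = -25 m/s
5–6 s: -6 × 1 = -6 m/s
6–12 s: 1 × 6 = 6 m/s
12–16 s: -1 × 4 = -4 m/s
Δv = -29 m/s, so v(16) = 10 + (-29) = -19 m/s.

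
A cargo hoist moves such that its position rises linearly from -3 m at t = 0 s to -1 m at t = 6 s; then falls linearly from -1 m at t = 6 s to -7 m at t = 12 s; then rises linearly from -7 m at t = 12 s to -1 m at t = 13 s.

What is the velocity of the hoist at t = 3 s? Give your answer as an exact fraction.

1/3 m/s

Velocity is the slope of the x-t graph on 0–6 s: (-1 − -3)/(6 − 0) = 1/3 m/s.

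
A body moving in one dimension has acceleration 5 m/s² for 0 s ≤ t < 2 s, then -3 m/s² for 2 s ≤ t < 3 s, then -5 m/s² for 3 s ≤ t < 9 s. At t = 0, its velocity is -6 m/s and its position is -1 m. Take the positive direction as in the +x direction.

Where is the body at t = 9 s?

On each constant-a segment, Δv = aΔt and Δx = v₀Δt + ½aΔt²; chain segment to segment.
0–2 s: v starts -6 m/s; Δx = -6·2 + ½·5·2² = -2 m; v ends 4 m/s.
2–3 s: v starts 4 m/s; Δx = 4·1 + ½·-3·1² = 2.5 m; v ends 1 m/s.
3–9 s: v starts 1 m/s; Δx = 1·6 + ½·-5·6² = -84 m; v ends -29 m/s.
x(9) = -1 + Σ Δx = -84.5 m.

-84.5 m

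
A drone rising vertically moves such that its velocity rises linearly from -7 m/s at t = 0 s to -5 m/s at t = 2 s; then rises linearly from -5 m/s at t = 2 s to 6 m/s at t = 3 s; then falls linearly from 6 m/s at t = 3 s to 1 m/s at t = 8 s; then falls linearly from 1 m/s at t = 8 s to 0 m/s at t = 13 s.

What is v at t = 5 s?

On 3–8 s the graph is linear from 6 to 1 m/s: v(5) = 6 + (1 − 6)·(5 − 3)/(8 − 3) = 4 m/s.

4 m/s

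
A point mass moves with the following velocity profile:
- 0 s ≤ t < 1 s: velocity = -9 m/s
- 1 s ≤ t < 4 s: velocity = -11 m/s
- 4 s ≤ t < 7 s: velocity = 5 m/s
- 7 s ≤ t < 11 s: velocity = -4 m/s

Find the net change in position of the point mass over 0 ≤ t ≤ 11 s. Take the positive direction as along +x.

-43 m

Displacement is the signed area under the v-t curve.
0–1 s: -9 × 1 = -9 m
1–4 s: -11 × 3 = -33 m
4–7 s: 5 × 3 = 15 m
7–11 s: -4 × 4 = -16 m
Net displacement = -43 m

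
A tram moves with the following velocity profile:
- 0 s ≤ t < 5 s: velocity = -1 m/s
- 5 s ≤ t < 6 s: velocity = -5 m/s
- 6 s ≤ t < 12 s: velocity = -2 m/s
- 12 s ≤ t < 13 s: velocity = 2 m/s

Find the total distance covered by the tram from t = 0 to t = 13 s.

Total distance travelled is ∫|v| dt — sum the magnitudes of each area piece.
0–5 s: |-1| × 5 = 5 m
5–6 s: |-5| × 1 = 5 m
6–12 s: |-2| × 6 = 12 m
12–13 s: |2| × 1 = 2 m
Total distance = 24 m

24 m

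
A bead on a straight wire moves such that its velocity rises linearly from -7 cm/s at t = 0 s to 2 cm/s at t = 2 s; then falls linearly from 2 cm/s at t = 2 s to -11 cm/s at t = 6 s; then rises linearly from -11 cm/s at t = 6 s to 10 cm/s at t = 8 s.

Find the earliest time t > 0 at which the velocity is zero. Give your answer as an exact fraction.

t = 14/9 s

v changes sign on 0–2 s (from -7 to 2); the graph is linear there, so v = 0 at t = 0 + (7)·(2 − 0)/(2 − -7) = 14/9 s.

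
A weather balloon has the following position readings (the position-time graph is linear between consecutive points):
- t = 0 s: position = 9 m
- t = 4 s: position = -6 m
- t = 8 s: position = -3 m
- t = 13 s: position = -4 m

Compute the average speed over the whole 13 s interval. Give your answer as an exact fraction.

19/13 m/s

Average speed = (total path length)/(elapsed time); on a piecewise-linear x-t graph the path length is Σ|Δx|.
0–4 s: |Δx| = |-6 − 9| = 15 m
4–8 s: |Δx| = |-3 − -6| = 3 m
8–13 s: |Δx| = |-4 − -3| = 1 m
Total path = 19 m; average speed = 19/13 = 19/13 m/s.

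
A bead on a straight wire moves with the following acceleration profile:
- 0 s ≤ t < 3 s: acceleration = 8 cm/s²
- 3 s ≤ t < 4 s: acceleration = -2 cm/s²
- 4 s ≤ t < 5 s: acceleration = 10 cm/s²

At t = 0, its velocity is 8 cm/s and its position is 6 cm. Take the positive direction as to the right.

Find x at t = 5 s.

On each constant-a segment, Δv = aΔt and Δx = v₀Δt + ½aΔt²; chain segment to segment.
0–3 s: v starts 8 cm/s; Δx = 8·3 + ½·8·3² = 60 cm; v ends 32 cm/s.
3–4 s: v starts 32 cm/s; Δx = 32·1 + ½·-2·1² = 31 cm; v ends 30 cm/s.
4–5 s: v starts 30 cm/s; Δx = 30·1 + ½·10·1² = 35 cm; v ends 40 cm/s.
x(5) = 6 + Σ Δx = 132 cm.

132 cm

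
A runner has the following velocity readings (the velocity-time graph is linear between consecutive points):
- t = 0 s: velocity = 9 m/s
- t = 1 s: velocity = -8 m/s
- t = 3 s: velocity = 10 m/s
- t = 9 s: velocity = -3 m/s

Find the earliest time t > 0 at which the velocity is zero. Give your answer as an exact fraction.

t = 9/17 s

v changes sign on 0–1 s (from 9 to -8); the graph is linear there, so v = 0 at t = 0 + (-9)·(1 − 0)/(-8 − 9) = 9/17 s.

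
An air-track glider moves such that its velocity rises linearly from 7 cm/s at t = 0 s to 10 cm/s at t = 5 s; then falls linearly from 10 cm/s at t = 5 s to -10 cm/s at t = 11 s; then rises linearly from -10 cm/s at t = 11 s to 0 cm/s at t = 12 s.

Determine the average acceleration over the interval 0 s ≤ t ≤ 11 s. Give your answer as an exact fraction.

-17/11 cm/s²

Average acceleration = Δv/Δt = (-10 − 7)/(11 − 0) = -17/11 cm/s².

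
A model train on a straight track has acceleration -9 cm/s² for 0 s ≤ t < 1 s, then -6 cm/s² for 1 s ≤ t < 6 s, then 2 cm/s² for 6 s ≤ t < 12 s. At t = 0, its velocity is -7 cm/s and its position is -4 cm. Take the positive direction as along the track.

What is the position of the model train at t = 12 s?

-410.5 cm

On each constant-a segment, Δv = aΔt and Δx = v₀Δt + ½aΔt²; chain segment to segment.
0–1 s: v starts -7 cm/s; Δx = -7·1 + ½·-9·1² = -11.5 cm; v ends -16 cm/s.
1–6 s: v starts -16 cm/s; Δx = -16·5 + ½·-6·5² = -155 cm; v ends -46 cm/s.
6–12 s: v starts -46 cm/s; Δx = -46·6 + ½·2·6² = -240 cm; v ends -34 cm/s.
x(12) = -4 + Σ Δx = -410.5 cm.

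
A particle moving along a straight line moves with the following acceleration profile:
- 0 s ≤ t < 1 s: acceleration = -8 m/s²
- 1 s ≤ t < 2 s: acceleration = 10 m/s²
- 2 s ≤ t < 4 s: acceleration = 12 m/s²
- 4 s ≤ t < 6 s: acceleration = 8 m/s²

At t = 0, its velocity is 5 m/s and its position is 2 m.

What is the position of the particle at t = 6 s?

On each constant-a segment, Δv = aΔt and Δx = v₀Δt + ½aΔt²; chain segment to segment.
0–1 s: v starts 5 m/s; Δx = 5·1 + ½·-8·1² = 1 m; v ends -3 m/s.
1–2 s: v starts -3 m/s; Δx = -3·1 + ½·10·1² = 2 m; v ends 7 m/s.
2–4 s: v starts 7 m/s; Δx = 7·2 + ½·12·2² = 38 m; v ends 31 m/s.
4–6 s: v starts 31 m/s; Δx = 31·2 + ½·8·2² = 78 m; v ends 47 m/s.
x(6) = 2 + Σ Δx = 121 m.

121 m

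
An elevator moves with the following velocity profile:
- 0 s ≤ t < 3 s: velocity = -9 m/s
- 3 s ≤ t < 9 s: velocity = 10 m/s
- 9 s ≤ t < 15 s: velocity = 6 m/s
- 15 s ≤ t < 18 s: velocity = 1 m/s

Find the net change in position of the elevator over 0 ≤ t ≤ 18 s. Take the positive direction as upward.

72 m

Displacement is the signed area under the v-t curve.
0–3 s: -9 × 3 = -27 m
3–9 s: 10 × 6 = 60 m
9–15 s: 6 × 6 = 36 m
15–18 s: 1 × 3 = 3 m
Net displacement = 72 m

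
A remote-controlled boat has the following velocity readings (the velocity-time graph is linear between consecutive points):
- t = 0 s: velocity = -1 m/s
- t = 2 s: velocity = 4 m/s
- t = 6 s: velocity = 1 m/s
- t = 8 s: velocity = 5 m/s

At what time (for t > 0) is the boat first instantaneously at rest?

t = 0.4 s

v changes sign on 0–2 s (from -1 to 4); the graph is linear there, so v = 0 at t = 0 + (1)·(2 − 0)/(4 − -1) = 0.4 s.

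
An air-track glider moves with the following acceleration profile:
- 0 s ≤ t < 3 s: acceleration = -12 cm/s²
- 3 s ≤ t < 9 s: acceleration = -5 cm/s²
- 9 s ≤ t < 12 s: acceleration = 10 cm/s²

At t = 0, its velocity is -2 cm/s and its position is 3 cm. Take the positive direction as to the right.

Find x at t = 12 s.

On each constant-a segment, Δv = aΔt and Δx = v₀Δt + ½aΔt²; chain segment to segment.
0–3 s: v starts -2 cm/s; Δx = -2·3 + ½·-12·3² = -60 cm; v ends -38 cm/s.
3–9 s: v starts -38 cm/s; Δx = -38·6 + ½·-5·6² = -318 cm; v ends -68 cm/s.
9–12 s: v starts -68 cm/s; Δx = -68·3 + ½·10·3² = -159 cm; v ends -38 cm/s.
x(12) = 3 + Σ Δx = -534 cm.

-534 cm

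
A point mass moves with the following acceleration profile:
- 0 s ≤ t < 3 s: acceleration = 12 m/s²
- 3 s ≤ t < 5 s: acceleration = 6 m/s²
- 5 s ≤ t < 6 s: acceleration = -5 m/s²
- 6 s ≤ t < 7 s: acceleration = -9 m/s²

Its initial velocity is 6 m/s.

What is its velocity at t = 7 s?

40 m/s

Δv equals the area under the a-t graph; then v = v₀ + Δv.
0–3 s: 12 × 3 = 36 m/s
3–5 s: 6 × 2 = 12 m/s
5–6 s: -5 × 1 = -5 m/s
6–7 s: -9 × 1 = -9 m/s
Δv = 34 m/s, so v(7) = 6 + (34) = 40 m/s.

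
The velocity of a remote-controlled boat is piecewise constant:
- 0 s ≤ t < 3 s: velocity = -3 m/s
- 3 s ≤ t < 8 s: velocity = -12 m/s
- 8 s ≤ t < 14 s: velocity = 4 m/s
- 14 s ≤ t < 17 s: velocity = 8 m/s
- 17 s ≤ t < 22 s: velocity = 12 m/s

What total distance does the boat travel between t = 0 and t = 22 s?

Distance (not displacement) is the total path length: add the absolute areas under v-t.
0–3 s: |-3| × 3 = 9 m
3–8 s: |-12| × 5 = 60 m
8–14 s: |4| × 6 = 24 m
14–17 s: |8| × 3 = 24 m
17–22 s: |12| × 5 = 60 m
Total distance = 177 m

177 m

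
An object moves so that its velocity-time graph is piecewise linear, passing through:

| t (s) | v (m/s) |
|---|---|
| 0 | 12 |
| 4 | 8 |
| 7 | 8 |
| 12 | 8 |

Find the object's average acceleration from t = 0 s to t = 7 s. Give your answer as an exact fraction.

-4/7 m/s²

Average acceleration = Δv/Δt = (8 − 12)/(7 − 0) = -4/7 m/s².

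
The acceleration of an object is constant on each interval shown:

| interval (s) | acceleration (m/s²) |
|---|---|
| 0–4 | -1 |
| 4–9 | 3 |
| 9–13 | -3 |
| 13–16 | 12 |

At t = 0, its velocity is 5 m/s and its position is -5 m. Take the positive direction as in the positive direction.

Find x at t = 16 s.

On each constant-a segment, Δv = aΔt and Δx = v₀Δt + ½aΔt²; chain segment to segment.
0–4 s: v starts 5 m/s; Δx = 5·4 + ½·-1·4² = 12 m; v ends 1 m/s.
4–9 s: v starts 1 m/s; Δx = 1·5 + ½·3·5² = 42.5 m; v ends 16 m/s.
9–13 s: v starts 16 m/s; Δx = 16·4 + ½·-3·4² = 40 m; v ends 4 m/s.
13–16 s: v starts 4 m/s; Δx = 4·3 + ½·12·3² = 66 m; v ends 40 m/s.
x(16) = -5 + Σ Δx = 155.5 m.

155.5 m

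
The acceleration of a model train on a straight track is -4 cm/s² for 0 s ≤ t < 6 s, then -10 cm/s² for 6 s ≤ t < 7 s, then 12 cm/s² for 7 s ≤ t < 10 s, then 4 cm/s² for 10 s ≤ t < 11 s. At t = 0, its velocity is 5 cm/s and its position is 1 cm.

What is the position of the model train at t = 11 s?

-89 cm

On each constant-a segment, Δv = aΔt and Δx = v₀Δt + ½aΔt²; chain segment to segment.
0–6 s: v starts 5 cm/s; Δx = 5·6 + ½·-4·6² = -42 cm; v ends -19 cm/s.
6–7 s: v starts -19 cm/s; Δx = -19·1 + ½·-10·1² = -24 cm; v ends -29 cm/s.
7–10 s: v starts -29 cm/s; Δx = -29·3 + ½·12·3² = -33 cm; v ends 7 cm/s.
10–11 s: v starts 7 cm/s; Δx = 7·1 + ½·4·1² = 9 cm; v ends 11 cm/s.
x(11) = 1 + Σ Δx = -89 cm.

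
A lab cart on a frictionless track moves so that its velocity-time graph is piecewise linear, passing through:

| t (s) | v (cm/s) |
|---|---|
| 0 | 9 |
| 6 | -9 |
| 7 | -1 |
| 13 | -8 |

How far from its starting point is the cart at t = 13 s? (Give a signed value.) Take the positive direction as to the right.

Net displacement equals the area under the velocity-time graph (areas below the axis count negative).
0–6 s: ½(9 + -9)(6) = 0 cm
6–7 s: ½(-9 + -1)(1) = -5 cm
7–13 s: ½(-1 + -8)(6) = -27 cm
Net displacement = -32 cm

-32 cm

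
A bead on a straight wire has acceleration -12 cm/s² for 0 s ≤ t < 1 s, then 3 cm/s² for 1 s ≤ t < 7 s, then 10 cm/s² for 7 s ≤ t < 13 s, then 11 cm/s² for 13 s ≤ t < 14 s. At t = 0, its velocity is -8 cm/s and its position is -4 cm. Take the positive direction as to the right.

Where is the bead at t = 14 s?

147.5 cm

On each constant-a segment, Δv = aΔt and Δx = v₀Δt + ½aΔt²; chain segment to segment.
0–1 s: v starts -8 cm/s; Δx = -8·1 + ½·-12·1² = -14 cm; v ends -20 cm/s.
1–7 s: v starts -20 cm/s; Δx = -20·6 + ½·3·6² = -66 cm; v ends -2 cm/s.
7–13 s: v starts -2 cm/s; Δx = -2·6 + ½·10·6² = 168 cm; v ends 58 cm/s.
13–14 s: v starts 58 cm/s; Δx = 58·1 + ½·11·1² = 63.5 cm; v ends 69 cm/s.
x(14) = -4 + Σ Δx = 147.5 cm.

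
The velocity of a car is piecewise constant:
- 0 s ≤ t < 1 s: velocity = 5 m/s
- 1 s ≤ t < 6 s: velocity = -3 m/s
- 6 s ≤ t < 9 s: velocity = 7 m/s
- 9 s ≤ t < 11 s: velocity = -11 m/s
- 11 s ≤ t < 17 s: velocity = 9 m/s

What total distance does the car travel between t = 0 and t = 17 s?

Distance (not displacement) is the total path length: add the absolute areas under v-t.
0–1 s: |5| × 1 = 5 m
1–6 s: |-3| × 5 = 15 m
6–9 s: |7| × 3 = 21 m
9–11 s: |-11| × 2 = 22 m
11–17 s: |9| × 6 = 54 m
Total distance = 117 m

117 m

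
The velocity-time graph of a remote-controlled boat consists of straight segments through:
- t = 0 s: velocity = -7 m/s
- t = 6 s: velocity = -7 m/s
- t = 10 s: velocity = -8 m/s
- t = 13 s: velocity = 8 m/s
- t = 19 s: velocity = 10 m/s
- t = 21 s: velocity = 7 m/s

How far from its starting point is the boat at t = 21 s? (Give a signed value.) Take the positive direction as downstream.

Net displacement equals the area under the velocity-time graph (areas below the axis count negative).
0–6 s: -7 × 6 = -42 m
6–10 s: ½(-7 + -8)(4) = -30 m
10–13 s: ½(-8 + 8)(3) = 0 m
13–19 s: ½(8 + 10)(6) = 54 m
19–21 s: ½(10 + 7)(2) = 17 m
Net displacement = -1 m

-1 m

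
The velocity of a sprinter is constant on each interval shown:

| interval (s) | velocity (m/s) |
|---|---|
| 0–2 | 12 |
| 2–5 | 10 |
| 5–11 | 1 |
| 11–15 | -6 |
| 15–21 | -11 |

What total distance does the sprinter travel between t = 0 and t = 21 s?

Distance (not displacement) is the total path length: add the absolute areas under v-t.
0–2 s: |12| × 2 = 24 m
2–5 s: |10| × 3 = 30 m
5–11 s: |1| × 6 = 6 m
11–15 s: |-6| × 4 = 24 m
15–21 s: |-11| × 6 = 66 m
Total distance = 150 m

150 m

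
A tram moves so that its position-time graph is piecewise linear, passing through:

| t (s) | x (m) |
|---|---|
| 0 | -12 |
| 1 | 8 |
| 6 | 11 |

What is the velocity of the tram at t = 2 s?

0.6 m/s

Velocity is the slope of the x-t graph on 1–6 s: (11 − 8)/(6 − 1) = 0.6 m/s.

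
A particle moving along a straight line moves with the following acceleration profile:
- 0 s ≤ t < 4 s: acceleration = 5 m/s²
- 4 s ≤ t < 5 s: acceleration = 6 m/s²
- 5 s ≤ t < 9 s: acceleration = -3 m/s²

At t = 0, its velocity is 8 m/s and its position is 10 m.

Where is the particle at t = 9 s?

225 m

On each constant-a segment, Δv = aΔt and Δx = v₀Δt + ½aΔt²; chain segment to segment.
0–4 s: v starts 8 m/s; Δx = 8·4 + ½·5·4² = 72 m; v ends 28 m/s.
4–5 s: v starts 28 m/s; Δx = 28·1 + ½·6·1² = 31 m; v ends 34 m/s.
5–9 s: v starts 34 m/s; Δx = 34·4 + ½·-3·4² = 112 m; v ends 22 m/s.
x(9) = 10 + Σ Δx = 225 m.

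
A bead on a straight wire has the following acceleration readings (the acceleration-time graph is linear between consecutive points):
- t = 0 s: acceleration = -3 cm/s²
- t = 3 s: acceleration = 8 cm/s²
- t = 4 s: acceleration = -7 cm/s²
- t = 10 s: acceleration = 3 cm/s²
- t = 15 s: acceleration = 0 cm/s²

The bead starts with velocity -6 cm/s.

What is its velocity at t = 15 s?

Δv equals the area under the a-t graph; then v = v₀ + Δv.
0–3 s: ½(-3 + 8)(3) = 7.5 cm/s
3–4 s: ½(8 + -7)(1) = 0.5 cm/s
4–10 s: ½(-7 + 3)(6) = -12 cm/s
10–15 s: ½(3 + 0)(5) = 7.5 cm/s
Δv = 3.5 cm/s, so v(15) = -6 + (3.5) = -2.5 cm/s.

-2.5 cm/s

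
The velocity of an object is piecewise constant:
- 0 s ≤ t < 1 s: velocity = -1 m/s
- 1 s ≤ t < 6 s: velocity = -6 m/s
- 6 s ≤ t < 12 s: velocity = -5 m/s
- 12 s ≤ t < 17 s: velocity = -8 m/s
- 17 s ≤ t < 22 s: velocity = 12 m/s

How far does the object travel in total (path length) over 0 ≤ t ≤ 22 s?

161 m

Distance (not displacement) is the total path length: add the absolute areas under v-t.
0–1 s: |-1| × 1 = 1 m
1–6 s: |-6| × 5 = 30 m
6–12 s: |-5| × 6 = 30 m
12–17 s: |-8| × 5 = 40 m
17–22 s: |12| × 5 = 60 m
Total distance = 161 m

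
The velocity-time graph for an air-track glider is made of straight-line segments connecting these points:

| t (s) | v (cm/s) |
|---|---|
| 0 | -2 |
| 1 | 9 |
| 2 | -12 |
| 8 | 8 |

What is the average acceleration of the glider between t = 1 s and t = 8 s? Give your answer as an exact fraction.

-1/7 cm/s²

Average acceleration = Δv/Δt = (8 − 9)/(8 − 1) = -1/7 cm/s².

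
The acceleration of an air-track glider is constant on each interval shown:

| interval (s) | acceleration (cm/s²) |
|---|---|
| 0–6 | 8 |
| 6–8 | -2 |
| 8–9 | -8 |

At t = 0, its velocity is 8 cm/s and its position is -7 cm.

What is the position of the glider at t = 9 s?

On each constant-a segment, Δv = aΔt and Δx = v₀Δt + ½aΔt²; chain segment to segment.
0–6 s: v starts 8 cm/s; Δx = 8·6 + ½·8·6² = 192 cm; v ends 56 cm/s.
6–8 s: v starts 56 cm/s; Δx = 56·2 + ½·-2·2² = 108 cm; v ends 52 cm/s.
8–9 s: v starts 52 cm/s; Δx = 52·1 + ½·-8·1² = 48 cm; v ends 44 cm/s.
x(9) = -7 + Σ Δx = 341 cm.

341 cm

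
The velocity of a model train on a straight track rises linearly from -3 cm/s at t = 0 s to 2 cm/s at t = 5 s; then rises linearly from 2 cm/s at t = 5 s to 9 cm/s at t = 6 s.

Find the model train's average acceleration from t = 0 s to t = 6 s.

Average acceleration = Δv/Δt = (9 − -3)/(6 − 0) = 2 cm/s².

2 cm/s²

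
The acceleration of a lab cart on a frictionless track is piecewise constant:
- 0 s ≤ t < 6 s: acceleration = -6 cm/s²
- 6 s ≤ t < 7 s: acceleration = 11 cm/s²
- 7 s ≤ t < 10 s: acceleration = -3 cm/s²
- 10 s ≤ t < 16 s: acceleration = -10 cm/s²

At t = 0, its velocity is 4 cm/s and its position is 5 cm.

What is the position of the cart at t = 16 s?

On each constant-a segment, Δv = aΔt and Δx = v₀Δt + ½aΔt²; chain segment to segment.
0–6 s: v starts 4 cm/s; Δx = 4·6 + ½·-6·6² = -84 cm; v ends -32 cm/s.
6–7 s: v starts -32 cm/s; Δx = -32·1 + ½·11·1² = -26.5 cm; v ends -21 cm/s.
7–10 s: v starts -21 cm/s; Δx = -21·3 + ½·-3·3² = -76.5 cm; v ends -30 cm/s.
10–16 s: v starts -30 cm/s; Δx = -30·6 + ½·-10·6² = -360 cm; v ends -90 cm/s.
x(16) = 5 + Σ Δx = -542 cm.

-542 cm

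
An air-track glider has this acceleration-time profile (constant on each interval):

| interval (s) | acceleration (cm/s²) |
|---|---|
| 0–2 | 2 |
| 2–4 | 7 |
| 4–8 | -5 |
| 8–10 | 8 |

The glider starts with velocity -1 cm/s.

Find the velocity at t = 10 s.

Δv equals the area under the a-t graph; then v = v₀ + Δv.
0–2 s: 2 × 2 = 4 cm/s
2–4 s: 7 × 2 = 14 cm/s
4–8 s: -5 × 4 = -20 cm/s
8–10 s: 8 × 2 = 16 cm/s
Δv = 14 cm/s, so v(10) = -1 + (14) = 13 cm/s.

13 cm/s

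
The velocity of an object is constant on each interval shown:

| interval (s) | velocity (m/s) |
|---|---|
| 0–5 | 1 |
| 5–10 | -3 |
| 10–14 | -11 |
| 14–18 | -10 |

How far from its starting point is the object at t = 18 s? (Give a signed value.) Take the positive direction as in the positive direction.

-94 m

Net displacement equals the area under the velocity-time graph (areas below the axis count negative).
0–5 s: 1 × 5 = 5 m
5–10 s: -3 × 5 = -15 m
10–14 s: -11 × 4 = -44 m
14–18 s: -10 × 4 = -40 m
Net displacement = -94 m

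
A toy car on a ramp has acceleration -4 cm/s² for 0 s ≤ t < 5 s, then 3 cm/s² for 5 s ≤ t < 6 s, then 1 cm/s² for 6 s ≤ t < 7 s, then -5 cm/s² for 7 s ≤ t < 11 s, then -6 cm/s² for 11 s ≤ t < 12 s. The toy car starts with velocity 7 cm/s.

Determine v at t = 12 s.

Δv equals the area under the a-t graph; then v = v₀ + Δv.
0–5 s: -4 × 5 = -20 cm/s
5–6 s: 3 × 1 = 3 cm/s
6–7 s: 1 × 1 = 1 cm/s
7–11 s: -5 × 4 = -20 cm/s
11–12 s: -6 × 1 = -6 cm/s
Δv = -42 cm/s, so v(12) = 7 + (-42) = -35 cm/s.

-35 cm/s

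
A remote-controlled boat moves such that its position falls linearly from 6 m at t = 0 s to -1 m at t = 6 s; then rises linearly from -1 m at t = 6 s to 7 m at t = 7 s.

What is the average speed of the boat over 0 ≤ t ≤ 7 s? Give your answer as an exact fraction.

15/7 m/s

Average speed = (total path length)/(elapsed time); on a piecewise-linear x-t graph the path length is Σ|Δx|.
0–6 s: |Δx| = |-1 − 6| = 7 m
6–7 s: |Δx| = |7 − -1| = 8 m
Total path = 15 m; average speed = 15/7 = 15/7 m/s.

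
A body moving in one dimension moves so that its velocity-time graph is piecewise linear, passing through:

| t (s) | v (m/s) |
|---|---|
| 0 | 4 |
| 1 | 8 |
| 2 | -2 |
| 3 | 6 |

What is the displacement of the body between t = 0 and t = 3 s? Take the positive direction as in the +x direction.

11 m

Net displacement equals the area under the velocity-time graph (areas below the axis count negative).
0–1 s: ½(4 + 8)(1) = 6 m
1–2 s: ½(8 + -2)(1) = 3 m
2–3 s: ½(-2 + 6)(1) = 2 m
Net displacement = 11 m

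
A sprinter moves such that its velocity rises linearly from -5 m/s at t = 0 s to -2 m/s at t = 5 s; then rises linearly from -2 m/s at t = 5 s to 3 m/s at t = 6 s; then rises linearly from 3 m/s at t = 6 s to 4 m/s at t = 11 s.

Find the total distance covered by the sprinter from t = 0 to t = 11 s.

36.3 m

Total distance travelled is ∫|v| dt — sum the magnitudes of each area piece.
0–5 s: |½(-5 + -2)(5)| = 17.5 m
5–6 s: v = 0 at t = 5.4 s; triangle areas 0.4 + 0.9 = 1.3 m
6–11 s: |½(3 + 4)(5)| = 17.5 m
Total distance = 36.3 m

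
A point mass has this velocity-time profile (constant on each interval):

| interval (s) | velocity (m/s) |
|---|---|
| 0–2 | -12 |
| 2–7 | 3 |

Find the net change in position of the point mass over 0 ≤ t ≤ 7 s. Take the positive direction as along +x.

Net displacement equals the area under the velocity-time graph (areas below the axis count negative).
0–2 s: -12 × 2 = -24 m
2–7 s: 3 × 5 = 15 m
Net displacement = -9 m

-9 m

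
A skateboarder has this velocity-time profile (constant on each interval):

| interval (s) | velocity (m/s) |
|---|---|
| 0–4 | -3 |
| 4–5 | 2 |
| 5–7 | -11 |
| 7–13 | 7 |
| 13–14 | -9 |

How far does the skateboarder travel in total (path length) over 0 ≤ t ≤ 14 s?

Total distance travelled is ∫|v| dt — sum the magnitudes of each area piece.
0–4 s: |-3| × 4 = 12 m
4–5 s: |2| × 1 = 2 m
5–7 s: |-11| × 2 = 22 m
7–13 s: |7| × 6 = 42 m
13–14 s: |-9| × 1 = 9 m
Total distance = 87 m

87 m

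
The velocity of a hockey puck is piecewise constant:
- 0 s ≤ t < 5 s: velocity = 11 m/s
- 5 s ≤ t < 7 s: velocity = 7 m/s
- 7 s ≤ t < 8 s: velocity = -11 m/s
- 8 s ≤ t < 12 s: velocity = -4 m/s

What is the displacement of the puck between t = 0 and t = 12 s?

Net displacement equals the area under the velocity-time graph (areas below the axis count negative).
0–5 s: 11 × 5 = 55 m
5–7 s: 7 × 2 = 14 m
7–8 s: -11 × 1 = -11 m
8–12 s: -4 × 4 = -16 m
Net displacement = 42 m

42 m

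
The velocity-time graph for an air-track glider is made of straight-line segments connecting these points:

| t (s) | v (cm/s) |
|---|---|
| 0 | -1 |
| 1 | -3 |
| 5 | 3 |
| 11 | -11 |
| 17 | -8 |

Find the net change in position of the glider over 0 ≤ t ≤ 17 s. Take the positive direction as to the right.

Displacement is the signed area under the v-t curve.
0–1 s: ½(-1 + -3)(1) = -2 cm
1–5 s: ½(-3 + 3)(4) = 0 cm
5–11 s: ½(3 + -11)(6) = -24 cm
11–17 s: ½(-11 + -8)(6) = -57 cm
Net displacement = -83 cm

-83 cm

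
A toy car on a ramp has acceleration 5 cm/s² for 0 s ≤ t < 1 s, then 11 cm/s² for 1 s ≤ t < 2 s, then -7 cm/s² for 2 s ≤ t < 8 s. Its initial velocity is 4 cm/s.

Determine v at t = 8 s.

-22 cm/s

Δv equals the area under the a-t graph; then v = v₀ + Δv.
0–1 s: 5 × 1 = 5 cm/s
1–2 s: 11 × 1 = 11 cm/s
2–8 s: -7 × 6 = -42 cm/s
Δv = -26 cm/s, so v(8) = 4 + (-26) = -22 cm/s.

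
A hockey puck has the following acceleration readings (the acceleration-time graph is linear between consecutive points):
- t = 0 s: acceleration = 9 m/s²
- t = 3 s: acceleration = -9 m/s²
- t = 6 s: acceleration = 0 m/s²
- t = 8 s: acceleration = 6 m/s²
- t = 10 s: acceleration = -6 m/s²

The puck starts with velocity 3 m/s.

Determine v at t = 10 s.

-4.5 m/s

Δv equals the area under the a-t graph; then v = v₀ + Δv.
0–3 s: ½(9 + -9)(3) = 0 m/s
3–6 s: ½(-9 + 0)(3) = -13.5 m/s
6–8 s: ½(0 + 6)(2) = 6 m/s
8–10 s: ½(6 + -6)(2) = 0 m/s
Δv = -7.5 m/s, so v(10) = 3 + (-7.5) = -4.5 m/s.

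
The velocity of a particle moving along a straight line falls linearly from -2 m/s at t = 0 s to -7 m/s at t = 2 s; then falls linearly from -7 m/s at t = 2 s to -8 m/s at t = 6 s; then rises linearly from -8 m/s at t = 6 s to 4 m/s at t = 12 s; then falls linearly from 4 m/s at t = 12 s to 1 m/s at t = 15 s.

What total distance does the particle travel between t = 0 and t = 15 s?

66.5 m

Total distance travelled is ∫|v| dt — sum the magnitudes of each area piece.
0–2 s: |½(-2 + -7)(2)| = 9 m
2–6 s: |½(-7 + -8)(4)| = 30 m
6–12 s: v = 0 at t = 10 s; triangle areas 16 + 4 = 20 m
12–15 s: |½(4 + 1)(3)| = 7.5 m
Total distance = 66.5 m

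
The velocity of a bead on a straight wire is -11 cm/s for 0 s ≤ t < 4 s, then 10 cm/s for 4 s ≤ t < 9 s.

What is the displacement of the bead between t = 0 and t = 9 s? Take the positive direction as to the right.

6 cm

Displacement is the signed area under the v-t curve.
0–4 s: -11 × 4 = -44 cm
4–9 s: 10 × 5 = 50 cm
Net displacement = 6 cm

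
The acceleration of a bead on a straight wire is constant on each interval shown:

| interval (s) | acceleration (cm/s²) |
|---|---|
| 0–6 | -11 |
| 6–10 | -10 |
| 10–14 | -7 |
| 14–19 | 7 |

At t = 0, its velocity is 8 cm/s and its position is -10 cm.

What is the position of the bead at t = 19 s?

On each constant-a segment, Δv = aΔt and Δx = v₀Δt + ½aΔt²; chain segment to segment.
0–6 s: v starts 8 cm/s; Δx = 8·6 + ½·-11·6² = -150 cm; v ends -58 cm/s.
6–10 s: v starts -58 cm/s; Δx = -58·4 + ½·-10·4² = -312 cm; v ends -98 cm/s.
10–14 s: v starts -98 cm/s; Δx = -98·4 + ½·-7·4² = -448 cm; v ends -126 cm/s.
14–19 s: v starts -126 cm/s; Δx = -126·5 + ½·7·5² = -542.5 cm; v ends -91 cm/s.
x(19) = -10 + Σ Δx = -1462.5 cm.

-1462.5 cm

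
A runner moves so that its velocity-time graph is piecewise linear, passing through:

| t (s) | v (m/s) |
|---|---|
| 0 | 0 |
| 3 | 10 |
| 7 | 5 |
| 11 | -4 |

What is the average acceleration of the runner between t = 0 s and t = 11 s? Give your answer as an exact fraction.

Average acceleration = Δv/Δt = (-4 − 0)/(11 − 0) = -4/11 m/s².

-4/11 m/s²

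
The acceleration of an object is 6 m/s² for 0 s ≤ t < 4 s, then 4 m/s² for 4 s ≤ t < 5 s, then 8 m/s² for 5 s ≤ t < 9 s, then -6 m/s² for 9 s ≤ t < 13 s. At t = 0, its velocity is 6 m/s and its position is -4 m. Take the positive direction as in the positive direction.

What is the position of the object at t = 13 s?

516 m

On each constant-a segment, Δv = aΔt and Δx = v₀Δt + ½aΔt²; chain segment to segment.
0–4 s: v starts 6 m/s; Δx = 6·4 + ½·6·4² = 72 m; v ends 30 m/s.
4–5 s: v starts 30 m/s; Δx = 30·1 + ½·4·1² = 32 m; v ends 34 m/s.
5–9 s: v starts 34 m/s; Δx = 34·4 + ½·8·4² = 200 m; v ends 66 m/s.
9–13 s: v starts 66 m/s; Δx = 66·4 + ½·-6·4² = 216 m; v ends 42 m/s.
x(13) = -4 + Σ Δx = 516 m.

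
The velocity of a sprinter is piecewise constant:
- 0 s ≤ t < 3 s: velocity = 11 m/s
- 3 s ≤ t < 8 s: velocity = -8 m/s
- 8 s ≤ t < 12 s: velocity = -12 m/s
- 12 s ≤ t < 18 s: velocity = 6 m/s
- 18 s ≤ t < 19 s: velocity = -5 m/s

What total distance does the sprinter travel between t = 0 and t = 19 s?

162 m

Distance (not displacement) is the total path length: add the absolute areas under v-t.
0–3 s: |11| × 3 = 33 m
3–8 s: |-8| × 5 = 40 m
8–12 s: |-12| × 4 = 48 m
12–18 s: |6| × 6 = 36 m
18–19 s: |-5| × 1 = 5 m
Total distance = 162 m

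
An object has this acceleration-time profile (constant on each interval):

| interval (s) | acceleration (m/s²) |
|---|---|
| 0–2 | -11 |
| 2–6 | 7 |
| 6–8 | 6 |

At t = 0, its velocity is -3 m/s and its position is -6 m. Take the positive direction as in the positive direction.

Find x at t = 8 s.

-60 m

On each constant-a segment, Δv = aΔt and Δx = v₀Δt + ½aΔt²; chain segment to segment.
0–2 s: v starts -3 m/s; Δx = -3·2 + ½·-11·2² = -28 m; v ends -25 m/s.
2–6 s: v starts -25 m/s; Δx = -25·4 + ½·7·4² = -44 m; v ends 3 m/s.
6–8 s: v starts 3 m/s; Δx = 3·2 + ½·6·2² = 18 m; v ends 15 m/s.
x(8) = -6 + Σ Δx = -60 m.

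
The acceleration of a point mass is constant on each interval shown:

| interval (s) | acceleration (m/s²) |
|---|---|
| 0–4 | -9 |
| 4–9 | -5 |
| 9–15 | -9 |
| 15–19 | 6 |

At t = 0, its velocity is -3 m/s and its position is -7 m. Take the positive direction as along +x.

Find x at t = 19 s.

On each constant-a segment, Δv = aΔt and Δx = v₀Δt + ½aΔt²; chain segment to segment.
0–4 s: v starts -3 m/s; Δx = -3·4 + ½·-9·4² = -84 m; v ends -39 m/s.
4–9 s: v starts -39 m/s; Δx = -39·5 + ½·-5·5² = -257.5 m; v ends -64 m/s.
9–15 s: v starts -64 m/s; Δx = -64·6 + ½·-9·6² = -546 m; v ends -118 m/s.
15–19 s: v starts -118 m/s; Δx = -118·4 + ½·6·4² = -424 m; v ends -94 m/s.
x(19) = -7 + Σ Δx = -1318.5 m.

-1318.5 m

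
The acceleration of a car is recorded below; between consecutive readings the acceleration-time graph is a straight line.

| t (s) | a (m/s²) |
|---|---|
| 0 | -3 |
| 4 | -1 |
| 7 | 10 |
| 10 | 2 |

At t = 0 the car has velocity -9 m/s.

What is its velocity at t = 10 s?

14.5 m/s

Δv equals the area under the a-t graph; then v = v₀ + Δv.
0–4 s: ½(-3 + -1)(4) = -8 m/s
4–7 s: ½(-1 + 10)(3) = 13.5 m/s
7–10 s: ½(10 + 2)(3) = 18 m/s
Δv = 23.5 m/s, so v(10) = -9 + (23.5) = 14.5 m/s.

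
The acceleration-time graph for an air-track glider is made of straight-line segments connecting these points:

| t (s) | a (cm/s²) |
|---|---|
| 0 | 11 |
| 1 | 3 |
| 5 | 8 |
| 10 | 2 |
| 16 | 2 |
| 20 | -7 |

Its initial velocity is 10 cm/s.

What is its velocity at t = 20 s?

66 cm/s

Δv equals the area under the a-t graph; then v = v₀ + Δv.
0–1 s: ½(11 + 3)(1) = 7 cm/s
1–5 s: ½(3 + 8)(4) = 22 cm/s
5–10 s: ½(8 + 2)(5) = 25 cm/s
10–16 s: 2 × 6 = 12 cm/s
16–20 s: ½(2 + -7)(4) = -10 cm/s
Δv = 56 cm/s, so v(20) = 10 + (56) = 66 cm/s.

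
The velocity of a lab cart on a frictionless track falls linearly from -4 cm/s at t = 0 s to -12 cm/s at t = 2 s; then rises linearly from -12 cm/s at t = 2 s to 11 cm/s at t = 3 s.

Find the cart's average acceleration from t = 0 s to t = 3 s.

Average acceleration = Δv/Δt = (11 − -4)/(3 − 0) = 5 cm/s².

5 cm/s²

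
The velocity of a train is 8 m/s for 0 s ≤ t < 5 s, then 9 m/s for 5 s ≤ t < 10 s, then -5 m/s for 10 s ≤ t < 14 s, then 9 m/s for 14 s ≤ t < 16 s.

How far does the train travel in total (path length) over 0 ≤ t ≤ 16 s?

123 m

Total distance travelled is ∫|v| dt — sum the magnitudes of each area piece.
0–5 s: |8| × 5 = 40 m
5–10 s: |9| × 5 = 45 m
10–14 s: |-5| × 4 = 20 m
14–16 s: |9| × 2 = 18 m
Total distance = 123 m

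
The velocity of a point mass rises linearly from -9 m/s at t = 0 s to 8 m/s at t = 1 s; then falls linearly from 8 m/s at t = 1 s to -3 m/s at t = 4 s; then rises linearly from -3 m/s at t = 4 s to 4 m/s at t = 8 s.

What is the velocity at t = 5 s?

On 4–8 s the graph is linear from -3 to 4 m/s: v(5) = -3 + (4 − -3)·(5 − 4)/(8 − 4) = -1.25 m/s.

-1.25 m/s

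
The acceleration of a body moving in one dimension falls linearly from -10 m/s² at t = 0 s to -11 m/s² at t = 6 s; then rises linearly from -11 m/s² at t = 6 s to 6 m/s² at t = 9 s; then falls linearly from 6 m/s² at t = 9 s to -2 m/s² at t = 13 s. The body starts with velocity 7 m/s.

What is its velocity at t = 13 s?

Δv equals the area under the a-t graph; then v = v₀ + Δv.
0–6 s: ½(-10 + -11)(6) = -63 m/s
6–9 s: ½(-11 + 6)(3) = -7.5 m/s
9–13 s: ½(6 + -2)(4) = 8 m/s
Δv = -62.5 m/s, so v(13) = 7 + (-62.5) = -55.5 m/s.

-55.5 m/s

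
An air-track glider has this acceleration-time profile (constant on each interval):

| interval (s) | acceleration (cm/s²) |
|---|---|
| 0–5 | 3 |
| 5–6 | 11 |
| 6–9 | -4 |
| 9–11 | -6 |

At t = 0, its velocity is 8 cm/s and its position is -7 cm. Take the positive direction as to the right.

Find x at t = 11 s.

215 cm

On each constant-a segment, Δv = aΔt and Δx = v₀Δt + ½aΔt²; chain segment to segment.
0–5 s: v starts 8 cm/s; Δx = 8·5 + ½·3·5² = 77.5 cm; v ends 23 cm/s.
5–6 s: v starts 23 cm/s; Δx = 23·1 + ½·11·1² = 28.5 cm; v ends 34 cm/s.
6–9 s: v starts 34 cm/s; Δx = 34·3 + ½·-4·3² = 84 cm; v ends 22 cm/s.
9–11 s: v starts 22 cm/s; Δx = 22·2 + ½·-6·2² = 32 cm; v ends 10 cm/s.
x(11) = -7 + Σ Δx = 215 cm.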